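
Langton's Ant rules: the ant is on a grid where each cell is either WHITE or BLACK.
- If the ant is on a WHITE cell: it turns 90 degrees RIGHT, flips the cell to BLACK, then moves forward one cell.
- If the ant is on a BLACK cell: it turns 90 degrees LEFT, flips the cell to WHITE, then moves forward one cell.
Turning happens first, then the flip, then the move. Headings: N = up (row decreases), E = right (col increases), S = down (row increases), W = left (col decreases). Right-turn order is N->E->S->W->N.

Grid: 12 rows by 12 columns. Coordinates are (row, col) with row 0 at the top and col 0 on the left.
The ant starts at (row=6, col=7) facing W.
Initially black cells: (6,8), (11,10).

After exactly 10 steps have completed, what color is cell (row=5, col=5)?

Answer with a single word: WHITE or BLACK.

Answer: WHITE

Derivation:
Step 1: on WHITE (6,7): turn R to N, flip to black, move to (5,7). |black|=3
Step 2: on WHITE (5,7): turn R to E, flip to black, move to (5,8). |black|=4
Step 3: on WHITE (5,8): turn R to S, flip to black, move to (6,8). |black|=5
Step 4: on BLACK (6,8): turn L to E, flip to white, move to (6,9). |black|=4
Step 5: on WHITE (6,9): turn R to S, flip to black, move to (7,9). |black|=5
Step 6: on WHITE (7,9): turn R to W, flip to black, move to (7,8). |black|=6
Step 7: on WHITE (7,8): turn R to N, flip to black, move to (6,8). |black|=7
Step 8: on WHITE (6,8): turn R to E, flip to black, move to (6,9). |black|=8
Step 9: on BLACK (6,9): turn L to N, flip to white, move to (5,9). |black|=7
Step 10: on WHITE (5,9): turn R to E, flip to black, move to (5,10). |black|=8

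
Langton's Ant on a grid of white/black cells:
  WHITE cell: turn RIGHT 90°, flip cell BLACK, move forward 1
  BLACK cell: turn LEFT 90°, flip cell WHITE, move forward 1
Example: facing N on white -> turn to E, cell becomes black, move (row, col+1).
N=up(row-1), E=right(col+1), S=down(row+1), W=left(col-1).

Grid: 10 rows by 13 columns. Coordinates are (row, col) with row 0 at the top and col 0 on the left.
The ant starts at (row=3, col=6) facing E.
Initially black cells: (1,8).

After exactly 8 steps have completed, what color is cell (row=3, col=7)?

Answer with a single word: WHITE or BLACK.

Step 1: on WHITE (3,6): turn R to S, flip to black, move to (4,6). |black|=2
Step 2: on WHITE (4,6): turn R to W, flip to black, move to (4,5). |black|=3
Step 3: on WHITE (4,5): turn R to N, flip to black, move to (3,5). |black|=4
Step 4: on WHITE (3,5): turn R to E, flip to black, move to (3,6). |black|=5
Step 5: on BLACK (3,6): turn L to N, flip to white, move to (2,6). |black|=4
Step 6: on WHITE (2,6): turn R to E, flip to black, move to (2,7). |black|=5
Step 7: on WHITE (2,7): turn R to S, flip to black, move to (3,7). |black|=6
Step 8: on WHITE (3,7): turn R to W, flip to black, move to (3,6). |black|=7

Answer: BLACK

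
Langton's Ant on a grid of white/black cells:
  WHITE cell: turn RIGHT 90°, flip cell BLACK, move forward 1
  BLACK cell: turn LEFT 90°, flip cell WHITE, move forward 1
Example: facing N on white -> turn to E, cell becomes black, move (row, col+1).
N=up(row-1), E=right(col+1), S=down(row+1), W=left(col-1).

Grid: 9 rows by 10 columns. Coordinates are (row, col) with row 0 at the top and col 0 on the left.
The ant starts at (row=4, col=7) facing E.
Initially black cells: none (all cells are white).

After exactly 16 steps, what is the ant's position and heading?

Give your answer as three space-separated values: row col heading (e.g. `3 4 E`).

Answer: 4 7 E

Derivation:
Step 1: on WHITE (4,7): turn R to S, flip to black, move to (5,7). |black|=1
Step 2: on WHITE (5,7): turn R to W, flip to black, move to (5,6). |black|=2
Step 3: on WHITE (5,6): turn R to N, flip to black, move to (4,6). |black|=3
Step 4: on WHITE (4,6): turn R to E, flip to black, move to (4,7). |black|=4
Step 5: on BLACK (4,7): turn L to N, flip to white, move to (3,7). |black|=3
Step 6: on WHITE (3,7): turn R to E, flip to black, move to (3,8). |black|=4
Step 7: on WHITE (3,8): turn R to S, flip to black, move to (4,8). |black|=5
Step 8: on WHITE (4,8): turn R to W, flip to black, move to (4,7). |black|=6
Step 9: on WHITE (4,7): turn R to N, flip to black, move to (3,7). |black|=7
Step 10: on BLACK (3,7): turn L to W, flip to white, move to (3,6). |black|=6
Step 11: on WHITE (3,6): turn R to N, flip to black, move to (2,6). |black|=7
Step 12: on WHITE (2,6): turn R to E, flip to black, move to (2,7). |black|=8
Step 13: on WHITE (2,7): turn R to S, flip to black, move to (3,7). |black|=9
Step 14: on WHITE (3,7): turn R to W, flip to black, move to (3,6). |black|=10
Step 15: on BLACK (3,6): turn L to S, flip to white, move to (4,6). |black|=9
Step 16: on BLACK (4,6): turn L to E, flip to white, move to (4,7). |black|=8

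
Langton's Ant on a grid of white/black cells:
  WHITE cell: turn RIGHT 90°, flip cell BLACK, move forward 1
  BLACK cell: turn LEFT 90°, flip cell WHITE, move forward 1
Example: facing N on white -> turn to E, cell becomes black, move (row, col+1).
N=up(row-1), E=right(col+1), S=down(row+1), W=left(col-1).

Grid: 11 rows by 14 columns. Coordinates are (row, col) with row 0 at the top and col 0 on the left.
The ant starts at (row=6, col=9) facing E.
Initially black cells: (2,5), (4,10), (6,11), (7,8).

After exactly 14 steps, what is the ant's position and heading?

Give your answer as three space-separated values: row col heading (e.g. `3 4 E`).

Answer: 7 8 W

Derivation:
Step 1: on WHITE (6,9): turn R to S, flip to black, move to (7,9). |black|=5
Step 2: on WHITE (7,9): turn R to W, flip to black, move to (7,8). |black|=6
Step 3: on BLACK (7,8): turn L to S, flip to white, move to (8,8). |black|=5
Step 4: on WHITE (8,8): turn R to W, flip to black, move to (8,7). |black|=6
Step 5: on WHITE (8,7): turn R to N, flip to black, move to (7,7). |black|=7
Step 6: on WHITE (7,7): turn R to E, flip to black, move to (7,8). |black|=8
Step 7: on WHITE (7,8): turn R to S, flip to black, move to (8,8). |black|=9
Step 8: on BLACK (8,8): turn L to E, flip to white, move to (8,9). |black|=8
Step 9: on WHITE (8,9): turn R to S, flip to black, move to (9,9). |black|=9
Step 10: on WHITE (9,9): turn R to W, flip to black, move to (9,8). |black|=10
Step 11: on WHITE (9,8): turn R to N, flip to black, move to (8,8). |black|=11
Step 12: on WHITE (8,8): turn R to E, flip to black, move to (8,9). |black|=12
Step 13: on BLACK (8,9): turn L to N, flip to white, move to (7,9). |black|=11
Step 14: on BLACK (7,9): turn L to W, flip to white, move to (7,8). |black|=10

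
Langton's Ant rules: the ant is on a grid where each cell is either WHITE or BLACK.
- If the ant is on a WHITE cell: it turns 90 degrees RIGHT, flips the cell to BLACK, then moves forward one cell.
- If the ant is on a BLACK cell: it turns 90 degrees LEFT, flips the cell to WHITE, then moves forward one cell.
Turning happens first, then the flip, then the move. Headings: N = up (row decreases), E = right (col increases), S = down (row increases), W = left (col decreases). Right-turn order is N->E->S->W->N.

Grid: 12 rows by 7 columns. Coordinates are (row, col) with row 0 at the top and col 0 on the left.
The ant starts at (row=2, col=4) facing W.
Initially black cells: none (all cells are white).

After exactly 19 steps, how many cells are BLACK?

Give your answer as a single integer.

Step 1: on WHITE (2,4): turn R to N, flip to black, move to (1,4). |black|=1
Step 2: on WHITE (1,4): turn R to E, flip to black, move to (1,5). |black|=2
Step 3: on WHITE (1,5): turn R to S, flip to black, move to (2,5). |black|=3
Step 4: on WHITE (2,5): turn R to W, flip to black, move to (2,4). |black|=4
Step 5: on BLACK (2,4): turn L to S, flip to white, move to (3,4). |black|=3
Step 6: on WHITE (3,4): turn R to W, flip to black, move to (3,3). |black|=4
Step 7: on WHITE (3,3): turn R to N, flip to black, move to (2,3). |black|=5
Step 8: on WHITE (2,3): turn R to E, flip to black, move to (2,4). |black|=6
Step 9: on WHITE (2,4): turn R to S, flip to black, move to (3,4). |black|=7
Step 10: on BLACK (3,4): turn L to E, flip to white, move to (3,5). |black|=6
Step 11: on WHITE (3,5): turn R to S, flip to black, move to (4,5). |black|=7
Step 12: on WHITE (4,5): turn R to W, flip to black, move to (4,4). |black|=8
Step 13: on WHITE (4,4): turn R to N, flip to black, move to (3,4). |black|=9
Step 14: on WHITE (3,4): turn R to E, flip to black, move to (3,5). |black|=10
Step 15: on BLACK (3,5): turn L to N, flip to white, move to (2,5). |black|=9
Step 16: on BLACK (2,5): turn L to W, flip to white, move to (2,4). |black|=8
Step 17: on BLACK (2,4): turn L to S, flip to white, move to (3,4). |black|=7
Step 18: on BLACK (3,4): turn L to E, flip to white, move to (3,5). |black|=6
Step 19: on WHITE (3,5): turn R to S, flip to black, move to (4,5). |black|=7

Answer: 7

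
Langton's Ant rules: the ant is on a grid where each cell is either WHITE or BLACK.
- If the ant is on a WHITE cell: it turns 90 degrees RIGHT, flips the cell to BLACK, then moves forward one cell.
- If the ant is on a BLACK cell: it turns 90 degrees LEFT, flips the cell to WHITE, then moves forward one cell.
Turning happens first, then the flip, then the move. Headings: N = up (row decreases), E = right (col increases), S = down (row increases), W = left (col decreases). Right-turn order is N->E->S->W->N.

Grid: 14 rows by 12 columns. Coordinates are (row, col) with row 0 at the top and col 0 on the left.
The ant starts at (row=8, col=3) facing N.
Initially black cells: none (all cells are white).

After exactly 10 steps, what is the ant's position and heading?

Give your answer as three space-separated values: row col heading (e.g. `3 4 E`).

Step 1: on WHITE (8,3): turn R to E, flip to black, move to (8,4). |black|=1
Step 2: on WHITE (8,4): turn R to S, flip to black, move to (9,4). |black|=2
Step 3: on WHITE (9,4): turn R to W, flip to black, move to (9,3). |black|=3
Step 4: on WHITE (9,3): turn R to N, flip to black, move to (8,3). |black|=4
Step 5: on BLACK (8,3): turn L to W, flip to white, move to (8,2). |black|=3
Step 6: on WHITE (8,2): turn R to N, flip to black, move to (7,2). |black|=4
Step 7: on WHITE (7,2): turn R to E, flip to black, move to (7,3). |black|=5
Step 8: on WHITE (7,3): turn R to S, flip to black, move to (8,3). |black|=6
Step 9: on WHITE (8,3): turn R to W, flip to black, move to (8,2). |black|=7
Step 10: on BLACK (8,2): turn L to S, flip to white, move to (9,2). |black|=6

Answer: 9 2 S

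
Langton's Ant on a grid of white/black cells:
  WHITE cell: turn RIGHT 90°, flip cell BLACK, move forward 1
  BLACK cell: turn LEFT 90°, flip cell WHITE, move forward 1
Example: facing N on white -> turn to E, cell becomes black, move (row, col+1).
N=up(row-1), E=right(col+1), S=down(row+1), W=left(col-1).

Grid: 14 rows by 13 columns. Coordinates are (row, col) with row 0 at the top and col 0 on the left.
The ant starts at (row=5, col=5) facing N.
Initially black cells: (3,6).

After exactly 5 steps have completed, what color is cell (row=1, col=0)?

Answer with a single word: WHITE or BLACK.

Step 1: on WHITE (5,5): turn R to E, flip to black, move to (5,6). |black|=2
Step 2: on WHITE (5,6): turn R to S, flip to black, move to (6,6). |black|=3
Step 3: on WHITE (6,6): turn R to W, flip to black, move to (6,5). |black|=4
Step 4: on WHITE (6,5): turn R to N, flip to black, move to (5,5). |black|=5
Step 5: on BLACK (5,5): turn L to W, flip to white, move to (5,4). |black|=4

Answer: WHITE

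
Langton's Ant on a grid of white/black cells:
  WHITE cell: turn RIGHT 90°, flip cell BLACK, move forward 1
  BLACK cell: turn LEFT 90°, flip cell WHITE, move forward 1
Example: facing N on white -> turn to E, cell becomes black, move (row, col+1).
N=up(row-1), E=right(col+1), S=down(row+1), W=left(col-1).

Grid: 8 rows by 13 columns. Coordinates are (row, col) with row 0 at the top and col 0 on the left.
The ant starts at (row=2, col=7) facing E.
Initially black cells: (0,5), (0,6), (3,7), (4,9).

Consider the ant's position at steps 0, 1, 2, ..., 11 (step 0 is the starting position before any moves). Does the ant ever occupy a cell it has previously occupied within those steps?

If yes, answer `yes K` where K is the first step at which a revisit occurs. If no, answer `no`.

Step 1: on WHITE (2,7): turn R to S, flip to black, move to (3,7). |black|=5 — new cell
Step 2: on BLACK (3,7): turn L to E, flip to white, move to (3,8). |black|=4 — new cell
Step 3: on WHITE (3,8): turn R to S, flip to black, move to (4,8). |black|=5 — new cell
Step 4: on WHITE (4,8): turn R to W, flip to black, move to (4,7). |black|=6 — new cell
Step 5: on WHITE (4,7): turn R to N, flip to black, move to (3,7). |black|=7 — REVISIT

Answer: yes 5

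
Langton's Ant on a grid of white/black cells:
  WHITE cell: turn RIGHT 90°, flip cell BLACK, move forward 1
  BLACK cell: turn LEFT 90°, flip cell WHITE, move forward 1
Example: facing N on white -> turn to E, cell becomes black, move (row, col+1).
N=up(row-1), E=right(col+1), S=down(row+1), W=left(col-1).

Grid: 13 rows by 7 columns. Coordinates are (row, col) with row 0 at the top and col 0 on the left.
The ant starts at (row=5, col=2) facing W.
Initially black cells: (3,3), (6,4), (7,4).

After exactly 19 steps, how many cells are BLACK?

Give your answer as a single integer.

Step 1: on WHITE (5,2): turn R to N, flip to black, move to (4,2). |black|=4
Step 2: on WHITE (4,2): turn R to E, flip to black, move to (4,3). |black|=5
Step 3: on WHITE (4,3): turn R to S, flip to black, move to (5,3). |black|=6
Step 4: on WHITE (5,3): turn R to W, flip to black, move to (5,2). |black|=7
Step 5: on BLACK (5,2): turn L to S, flip to white, move to (6,2). |black|=6
Step 6: on WHITE (6,2): turn R to W, flip to black, move to (6,1). |black|=7
Step 7: on WHITE (6,1): turn R to N, flip to black, move to (5,1). |black|=8
Step 8: on WHITE (5,1): turn R to E, flip to black, move to (5,2). |black|=9
Step 9: on WHITE (5,2): turn R to S, flip to black, move to (6,2). |black|=10
Step 10: on BLACK (6,2): turn L to E, flip to white, move to (6,3). |black|=9
Step 11: on WHITE (6,3): turn R to S, flip to black, move to (7,3). |black|=10
Step 12: on WHITE (7,3): turn R to W, flip to black, move to (7,2). |black|=11
Step 13: on WHITE (7,2): turn R to N, flip to black, move to (6,2). |black|=12
Step 14: on WHITE (6,2): turn R to E, flip to black, move to (6,3). |black|=13
Step 15: on BLACK (6,3): turn L to N, flip to white, move to (5,3). |black|=12
Step 16: on BLACK (5,3): turn L to W, flip to white, move to (5,2). |black|=11
Step 17: on BLACK (5,2): turn L to S, flip to white, move to (6,2). |black|=10
Step 18: on BLACK (6,2): turn L to E, flip to white, move to (6,3). |black|=9
Step 19: on WHITE (6,3): turn R to S, flip to black, move to (7,3). |black|=10

Answer: 10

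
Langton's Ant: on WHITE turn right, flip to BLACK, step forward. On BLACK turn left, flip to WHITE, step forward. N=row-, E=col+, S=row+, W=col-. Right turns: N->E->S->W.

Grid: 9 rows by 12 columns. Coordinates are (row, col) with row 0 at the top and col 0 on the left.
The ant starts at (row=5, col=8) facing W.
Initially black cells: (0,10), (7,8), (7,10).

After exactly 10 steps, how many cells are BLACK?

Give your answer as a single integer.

Step 1: on WHITE (5,8): turn R to N, flip to black, move to (4,8). |black|=4
Step 2: on WHITE (4,8): turn R to E, flip to black, move to (4,9). |black|=5
Step 3: on WHITE (4,9): turn R to S, flip to black, move to (5,9). |black|=6
Step 4: on WHITE (5,9): turn R to W, flip to black, move to (5,8). |black|=7
Step 5: on BLACK (5,8): turn L to S, flip to white, move to (6,8). |black|=6
Step 6: on WHITE (6,8): turn R to W, flip to black, move to (6,7). |black|=7
Step 7: on WHITE (6,7): turn R to N, flip to black, move to (5,7). |black|=8
Step 8: on WHITE (5,7): turn R to E, flip to black, move to (5,8). |black|=9
Step 9: on WHITE (5,8): turn R to S, flip to black, move to (6,8). |black|=10
Step 10: on BLACK (6,8): turn L to E, flip to white, move to (6,9). |black|=9

Answer: 9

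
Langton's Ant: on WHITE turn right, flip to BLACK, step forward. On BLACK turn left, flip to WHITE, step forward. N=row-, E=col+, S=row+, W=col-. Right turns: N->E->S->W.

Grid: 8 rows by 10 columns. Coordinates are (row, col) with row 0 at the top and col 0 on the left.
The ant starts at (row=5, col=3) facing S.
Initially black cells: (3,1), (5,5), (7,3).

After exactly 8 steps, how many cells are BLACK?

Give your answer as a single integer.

Answer: 9

Derivation:
Step 1: on WHITE (5,3): turn R to W, flip to black, move to (5,2). |black|=4
Step 2: on WHITE (5,2): turn R to N, flip to black, move to (4,2). |black|=5
Step 3: on WHITE (4,2): turn R to E, flip to black, move to (4,3). |black|=6
Step 4: on WHITE (4,3): turn R to S, flip to black, move to (5,3). |black|=7
Step 5: on BLACK (5,3): turn L to E, flip to white, move to (5,4). |black|=6
Step 6: on WHITE (5,4): turn R to S, flip to black, move to (6,4). |black|=7
Step 7: on WHITE (6,4): turn R to W, flip to black, move to (6,3). |black|=8
Step 8: on WHITE (6,3): turn R to N, flip to black, move to (5,3). |black|=9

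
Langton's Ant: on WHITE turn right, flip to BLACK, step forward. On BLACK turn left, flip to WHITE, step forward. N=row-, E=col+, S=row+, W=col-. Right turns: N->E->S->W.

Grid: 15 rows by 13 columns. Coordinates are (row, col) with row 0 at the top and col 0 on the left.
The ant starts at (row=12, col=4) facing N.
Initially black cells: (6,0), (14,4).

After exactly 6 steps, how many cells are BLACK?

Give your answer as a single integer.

Answer: 6

Derivation:
Step 1: on WHITE (12,4): turn R to E, flip to black, move to (12,5). |black|=3
Step 2: on WHITE (12,5): turn R to S, flip to black, move to (13,5). |black|=4
Step 3: on WHITE (13,5): turn R to W, flip to black, move to (13,4). |black|=5
Step 4: on WHITE (13,4): turn R to N, flip to black, move to (12,4). |black|=6
Step 5: on BLACK (12,4): turn L to W, flip to white, move to (12,3). |black|=5
Step 6: on WHITE (12,3): turn R to N, flip to black, move to (11,3). |black|=6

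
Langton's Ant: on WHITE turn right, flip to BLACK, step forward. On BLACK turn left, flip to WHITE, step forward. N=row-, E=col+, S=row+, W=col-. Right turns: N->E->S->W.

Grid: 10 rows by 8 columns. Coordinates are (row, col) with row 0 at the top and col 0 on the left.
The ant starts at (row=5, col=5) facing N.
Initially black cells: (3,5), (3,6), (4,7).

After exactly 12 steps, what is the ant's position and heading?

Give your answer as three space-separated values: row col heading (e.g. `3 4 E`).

Answer: 5 3 N

Derivation:
Step 1: on WHITE (5,5): turn R to E, flip to black, move to (5,6). |black|=4
Step 2: on WHITE (5,6): turn R to S, flip to black, move to (6,6). |black|=5
Step 3: on WHITE (6,6): turn R to W, flip to black, move to (6,5). |black|=6
Step 4: on WHITE (6,5): turn R to N, flip to black, move to (5,5). |black|=7
Step 5: on BLACK (5,5): turn L to W, flip to white, move to (5,4). |black|=6
Step 6: on WHITE (5,4): turn R to N, flip to black, move to (4,4). |black|=7
Step 7: on WHITE (4,4): turn R to E, flip to black, move to (4,5). |black|=8
Step 8: on WHITE (4,5): turn R to S, flip to black, move to (5,5). |black|=9
Step 9: on WHITE (5,5): turn R to W, flip to black, move to (5,4). |black|=10
Step 10: on BLACK (5,4): turn L to S, flip to white, move to (6,4). |black|=9
Step 11: on WHITE (6,4): turn R to W, flip to black, move to (6,3). |black|=10
Step 12: on WHITE (6,3): turn R to N, flip to black, move to (5,3). |black|=11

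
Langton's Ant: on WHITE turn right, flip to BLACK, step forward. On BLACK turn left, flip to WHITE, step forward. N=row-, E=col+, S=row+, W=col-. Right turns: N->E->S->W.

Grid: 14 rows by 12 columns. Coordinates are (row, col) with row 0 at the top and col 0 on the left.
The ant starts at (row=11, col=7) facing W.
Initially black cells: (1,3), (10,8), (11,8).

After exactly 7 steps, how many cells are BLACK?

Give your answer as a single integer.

Answer: 8

Derivation:
Step 1: on WHITE (11,7): turn R to N, flip to black, move to (10,7). |black|=4
Step 2: on WHITE (10,7): turn R to E, flip to black, move to (10,8). |black|=5
Step 3: on BLACK (10,8): turn L to N, flip to white, move to (9,8). |black|=4
Step 4: on WHITE (9,8): turn R to E, flip to black, move to (9,9). |black|=5
Step 5: on WHITE (9,9): turn R to S, flip to black, move to (10,9). |black|=6
Step 6: on WHITE (10,9): turn R to W, flip to black, move to (10,8). |black|=7
Step 7: on WHITE (10,8): turn R to N, flip to black, move to (9,8). |black|=8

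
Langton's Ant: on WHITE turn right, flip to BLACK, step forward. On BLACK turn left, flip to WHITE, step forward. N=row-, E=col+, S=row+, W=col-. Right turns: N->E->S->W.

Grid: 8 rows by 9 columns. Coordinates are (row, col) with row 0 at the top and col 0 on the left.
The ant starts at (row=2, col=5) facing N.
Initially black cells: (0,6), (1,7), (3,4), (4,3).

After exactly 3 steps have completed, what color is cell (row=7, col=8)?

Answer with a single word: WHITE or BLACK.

Step 1: on WHITE (2,5): turn R to E, flip to black, move to (2,6). |black|=5
Step 2: on WHITE (2,6): turn R to S, flip to black, move to (3,6). |black|=6
Step 3: on WHITE (3,6): turn R to W, flip to black, move to (3,5). |black|=7

Answer: WHITE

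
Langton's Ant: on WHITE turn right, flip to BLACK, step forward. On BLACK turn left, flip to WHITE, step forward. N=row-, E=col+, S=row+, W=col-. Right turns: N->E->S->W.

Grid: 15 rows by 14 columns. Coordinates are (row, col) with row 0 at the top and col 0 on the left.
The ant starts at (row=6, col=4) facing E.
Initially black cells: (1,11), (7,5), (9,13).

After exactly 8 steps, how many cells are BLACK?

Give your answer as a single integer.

Step 1: on WHITE (6,4): turn R to S, flip to black, move to (7,4). |black|=4
Step 2: on WHITE (7,4): turn R to W, flip to black, move to (7,3). |black|=5
Step 3: on WHITE (7,3): turn R to N, flip to black, move to (6,3). |black|=6
Step 4: on WHITE (6,3): turn R to E, flip to black, move to (6,4). |black|=7
Step 5: on BLACK (6,4): turn L to N, flip to white, move to (5,4). |black|=6
Step 6: on WHITE (5,4): turn R to E, flip to black, move to (5,5). |black|=7
Step 7: on WHITE (5,5): turn R to S, flip to black, move to (6,5). |black|=8
Step 8: on WHITE (6,5): turn R to W, flip to black, move to (6,4). |black|=9

Answer: 9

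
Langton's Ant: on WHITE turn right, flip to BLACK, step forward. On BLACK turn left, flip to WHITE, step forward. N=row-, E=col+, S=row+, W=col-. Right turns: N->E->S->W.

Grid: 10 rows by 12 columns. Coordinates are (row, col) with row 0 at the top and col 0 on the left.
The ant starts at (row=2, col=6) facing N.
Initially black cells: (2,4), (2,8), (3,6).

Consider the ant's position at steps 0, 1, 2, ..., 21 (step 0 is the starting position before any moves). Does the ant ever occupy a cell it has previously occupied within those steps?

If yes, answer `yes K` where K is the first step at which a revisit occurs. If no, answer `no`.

Answer: yes 7

Derivation:
Step 1: on WHITE (2,6): turn R to E, flip to black, move to (2,7). |black|=4 — new cell
Step 2: on WHITE (2,7): turn R to S, flip to black, move to (3,7). |black|=5 — new cell
Step 3: on WHITE (3,7): turn R to W, flip to black, move to (3,6). |black|=6 — new cell
Step 4: on BLACK (3,6): turn L to S, flip to white, move to (4,6). |black|=5 — new cell
Step 5: on WHITE (4,6): turn R to W, flip to black, move to (4,5). |black|=6 — new cell
Step 6: on WHITE (4,5): turn R to N, flip to black, move to (3,5). |black|=7 — new cell
Step 7: on WHITE (3,5): turn R to E, flip to black, move to (3,6). |black|=8 — REVISIT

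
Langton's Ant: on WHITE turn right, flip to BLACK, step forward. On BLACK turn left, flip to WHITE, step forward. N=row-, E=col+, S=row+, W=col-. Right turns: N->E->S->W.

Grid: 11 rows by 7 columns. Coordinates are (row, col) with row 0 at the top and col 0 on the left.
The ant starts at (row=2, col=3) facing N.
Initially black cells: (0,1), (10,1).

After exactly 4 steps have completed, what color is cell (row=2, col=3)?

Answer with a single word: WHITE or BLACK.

Answer: BLACK

Derivation:
Step 1: on WHITE (2,3): turn R to E, flip to black, move to (2,4). |black|=3
Step 2: on WHITE (2,4): turn R to S, flip to black, move to (3,4). |black|=4
Step 3: on WHITE (3,4): turn R to W, flip to black, move to (3,3). |black|=5
Step 4: on WHITE (3,3): turn R to N, flip to black, move to (2,3). |black|=6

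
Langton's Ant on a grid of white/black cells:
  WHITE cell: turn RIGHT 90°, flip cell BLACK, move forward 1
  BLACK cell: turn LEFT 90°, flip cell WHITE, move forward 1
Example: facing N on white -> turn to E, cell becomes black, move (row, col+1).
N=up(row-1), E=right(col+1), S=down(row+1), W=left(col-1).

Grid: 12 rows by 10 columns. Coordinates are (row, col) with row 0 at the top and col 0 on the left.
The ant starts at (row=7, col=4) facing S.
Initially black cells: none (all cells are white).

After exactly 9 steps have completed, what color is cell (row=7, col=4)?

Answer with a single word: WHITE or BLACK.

Step 1: on WHITE (7,4): turn R to W, flip to black, move to (7,3). |black|=1
Step 2: on WHITE (7,3): turn R to N, flip to black, move to (6,3). |black|=2
Step 3: on WHITE (6,3): turn R to E, flip to black, move to (6,4). |black|=3
Step 4: on WHITE (6,4): turn R to S, flip to black, move to (7,4). |black|=4
Step 5: on BLACK (7,4): turn L to E, flip to white, move to (7,5). |black|=3
Step 6: on WHITE (7,5): turn R to S, flip to black, move to (8,5). |black|=4
Step 7: on WHITE (8,5): turn R to W, flip to black, move to (8,4). |black|=5
Step 8: on WHITE (8,4): turn R to N, flip to black, move to (7,4). |black|=6
Step 9: on WHITE (7,4): turn R to E, flip to black, move to (7,5). |black|=7

Answer: BLACK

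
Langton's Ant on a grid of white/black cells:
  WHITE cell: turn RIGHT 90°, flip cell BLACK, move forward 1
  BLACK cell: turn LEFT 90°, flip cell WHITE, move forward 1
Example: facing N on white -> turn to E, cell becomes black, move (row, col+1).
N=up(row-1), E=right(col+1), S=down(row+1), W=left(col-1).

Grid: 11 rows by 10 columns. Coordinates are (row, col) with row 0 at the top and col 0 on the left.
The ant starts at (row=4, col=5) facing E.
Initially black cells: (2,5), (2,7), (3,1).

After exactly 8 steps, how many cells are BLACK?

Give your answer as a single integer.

Answer: 9

Derivation:
Step 1: on WHITE (4,5): turn R to S, flip to black, move to (5,5). |black|=4
Step 2: on WHITE (5,5): turn R to W, flip to black, move to (5,4). |black|=5
Step 3: on WHITE (5,4): turn R to N, flip to black, move to (4,4). |black|=6
Step 4: on WHITE (4,4): turn R to E, flip to black, move to (4,5). |black|=7
Step 5: on BLACK (4,5): turn L to N, flip to white, move to (3,5). |black|=6
Step 6: on WHITE (3,5): turn R to E, flip to black, move to (3,6). |black|=7
Step 7: on WHITE (3,6): turn R to S, flip to black, move to (4,6). |black|=8
Step 8: on WHITE (4,6): turn R to W, flip to black, move to (4,5). |black|=9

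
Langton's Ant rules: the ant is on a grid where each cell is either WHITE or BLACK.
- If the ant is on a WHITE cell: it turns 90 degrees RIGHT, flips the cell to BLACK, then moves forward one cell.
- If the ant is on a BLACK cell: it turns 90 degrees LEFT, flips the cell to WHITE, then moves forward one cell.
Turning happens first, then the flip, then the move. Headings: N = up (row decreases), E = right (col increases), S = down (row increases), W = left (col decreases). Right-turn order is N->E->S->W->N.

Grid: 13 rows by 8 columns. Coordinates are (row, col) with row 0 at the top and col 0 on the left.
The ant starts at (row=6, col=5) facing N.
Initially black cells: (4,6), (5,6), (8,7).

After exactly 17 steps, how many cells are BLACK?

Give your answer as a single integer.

Step 1: on WHITE (6,5): turn R to E, flip to black, move to (6,6). |black|=4
Step 2: on WHITE (6,6): turn R to S, flip to black, move to (7,6). |black|=5
Step 3: on WHITE (7,6): turn R to W, flip to black, move to (7,5). |black|=6
Step 4: on WHITE (7,5): turn R to N, flip to black, move to (6,5). |black|=7
Step 5: on BLACK (6,5): turn L to W, flip to white, move to (6,4). |black|=6
Step 6: on WHITE (6,4): turn R to N, flip to black, move to (5,4). |black|=7
Step 7: on WHITE (5,4): turn R to E, flip to black, move to (5,5). |black|=8
Step 8: on WHITE (5,5): turn R to S, flip to black, move to (6,5). |black|=9
Step 9: on WHITE (6,5): turn R to W, flip to black, move to (6,4). |black|=10
Step 10: on BLACK (6,4): turn L to S, flip to white, move to (7,4). |black|=9
Step 11: on WHITE (7,4): turn R to W, flip to black, move to (7,3). |black|=10
Step 12: on WHITE (7,3): turn R to N, flip to black, move to (6,3). |black|=11
Step 13: on WHITE (6,3): turn R to E, flip to black, move to (6,4). |black|=12
Step 14: on WHITE (6,4): turn R to S, flip to black, move to (7,4). |black|=13
Step 15: on BLACK (7,4): turn L to E, flip to white, move to (7,5). |black|=12
Step 16: on BLACK (7,5): turn L to N, flip to white, move to (6,5). |black|=11
Step 17: on BLACK (6,5): turn L to W, flip to white, move to (6,4). |black|=10

Answer: 10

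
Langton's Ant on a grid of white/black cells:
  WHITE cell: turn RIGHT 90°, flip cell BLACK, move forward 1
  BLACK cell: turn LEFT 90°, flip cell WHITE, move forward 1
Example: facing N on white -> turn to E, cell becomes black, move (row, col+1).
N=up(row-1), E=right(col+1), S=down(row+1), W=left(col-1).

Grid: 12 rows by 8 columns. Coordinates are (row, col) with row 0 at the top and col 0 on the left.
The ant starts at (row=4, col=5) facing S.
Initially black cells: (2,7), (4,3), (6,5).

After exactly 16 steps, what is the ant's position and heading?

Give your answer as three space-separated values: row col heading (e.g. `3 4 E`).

Answer: 4 5 S

Derivation:
Step 1: on WHITE (4,5): turn R to W, flip to black, move to (4,4). |black|=4
Step 2: on WHITE (4,4): turn R to N, flip to black, move to (3,4). |black|=5
Step 3: on WHITE (3,4): turn R to E, flip to black, move to (3,5). |black|=6
Step 4: on WHITE (3,5): turn R to S, flip to black, move to (4,5). |black|=7
Step 5: on BLACK (4,5): turn L to E, flip to white, move to (4,6). |black|=6
Step 6: on WHITE (4,6): turn R to S, flip to black, move to (5,6). |black|=7
Step 7: on WHITE (5,6): turn R to W, flip to black, move to (5,5). |black|=8
Step 8: on WHITE (5,5): turn R to N, flip to black, move to (4,5). |black|=9
Step 9: on WHITE (4,5): turn R to E, flip to black, move to (4,6). |black|=10
Step 10: on BLACK (4,6): turn L to N, flip to white, move to (3,6). |black|=9
Step 11: on WHITE (3,6): turn R to E, flip to black, move to (3,7). |black|=10
Step 12: on WHITE (3,7): turn R to S, flip to black, move to (4,7). |black|=11
Step 13: on WHITE (4,7): turn R to W, flip to black, move to (4,6). |black|=12
Step 14: on WHITE (4,6): turn R to N, flip to black, move to (3,6). |black|=13
Step 15: on BLACK (3,6): turn L to W, flip to white, move to (3,5). |black|=12
Step 16: on BLACK (3,5): turn L to S, flip to white, move to (4,5). |black|=11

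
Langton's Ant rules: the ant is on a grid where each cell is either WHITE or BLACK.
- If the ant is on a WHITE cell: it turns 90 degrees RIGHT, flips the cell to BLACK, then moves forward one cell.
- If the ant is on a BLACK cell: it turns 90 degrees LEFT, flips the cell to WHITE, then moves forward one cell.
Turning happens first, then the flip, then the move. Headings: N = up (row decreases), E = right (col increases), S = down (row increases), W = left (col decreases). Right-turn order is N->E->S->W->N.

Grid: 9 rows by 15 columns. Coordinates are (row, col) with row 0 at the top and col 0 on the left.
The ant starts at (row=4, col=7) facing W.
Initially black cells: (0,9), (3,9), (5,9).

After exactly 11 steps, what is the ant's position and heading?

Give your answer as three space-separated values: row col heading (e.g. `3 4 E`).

Step 1: on WHITE (4,7): turn R to N, flip to black, move to (3,7). |black|=4
Step 2: on WHITE (3,7): turn R to E, flip to black, move to (3,8). |black|=5
Step 3: on WHITE (3,8): turn R to S, flip to black, move to (4,8). |black|=6
Step 4: on WHITE (4,8): turn R to W, flip to black, move to (4,7). |black|=7
Step 5: on BLACK (4,7): turn L to S, flip to white, move to (5,7). |black|=6
Step 6: on WHITE (5,7): turn R to W, flip to black, move to (5,6). |black|=7
Step 7: on WHITE (5,6): turn R to N, flip to black, move to (4,6). |black|=8
Step 8: on WHITE (4,6): turn R to E, flip to black, move to (4,7). |black|=9
Step 9: on WHITE (4,7): turn R to S, flip to black, move to (5,7). |black|=10
Step 10: on BLACK (5,7): turn L to E, flip to white, move to (5,8). |black|=9
Step 11: on WHITE (5,8): turn R to S, flip to black, move to (6,8). |black|=10

Answer: 6 8 S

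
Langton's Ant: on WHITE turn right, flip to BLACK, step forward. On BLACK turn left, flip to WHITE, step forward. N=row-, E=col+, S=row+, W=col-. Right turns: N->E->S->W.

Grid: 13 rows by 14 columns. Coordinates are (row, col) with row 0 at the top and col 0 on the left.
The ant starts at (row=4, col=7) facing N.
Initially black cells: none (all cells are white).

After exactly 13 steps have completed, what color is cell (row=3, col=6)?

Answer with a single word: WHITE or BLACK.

Step 1: on WHITE (4,7): turn R to E, flip to black, move to (4,8). |black|=1
Step 2: on WHITE (4,8): turn R to S, flip to black, move to (5,8). |black|=2
Step 3: on WHITE (5,8): turn R to W, flip to black, move to (5,7). |black|=3
Step 4: on WHITE (5,7): turn R to N, flip to black, move to (4,7). |black|=4
Step 5: on BLACK (4,7): turn L to W, flip to white, move to (4,6). |black|=3
Step 6: on WHITE (4,6): turn R to N, flip to black, move to (3,6). |black|=4
Step 7: on WHITE (3,6): turn R to E, flip to black, move to (3,7). |black|=5
Step 8: on WHITE (3,7): turn R to S, flip to black, move to (4,7). |black|=6
Step 9: on WHITE (4,7): turn R to W, flip to black, move to (4,6). |black|=7
Step 10: on BLACK (4,6): turn L to S, flip to white, move to (5,6). |black|=6
Step 11: on WHITE (5,6): turn R to W, flip to black, move to (5,5). |black|=7
Step 12: on WHITE (5,5): turn R to N, flip to black, move to (4,5). |black|=8
Step 13: on WHITE (4,5): turn R to E, flip to black, move to (4,6). |black|=9

Answer: BLACK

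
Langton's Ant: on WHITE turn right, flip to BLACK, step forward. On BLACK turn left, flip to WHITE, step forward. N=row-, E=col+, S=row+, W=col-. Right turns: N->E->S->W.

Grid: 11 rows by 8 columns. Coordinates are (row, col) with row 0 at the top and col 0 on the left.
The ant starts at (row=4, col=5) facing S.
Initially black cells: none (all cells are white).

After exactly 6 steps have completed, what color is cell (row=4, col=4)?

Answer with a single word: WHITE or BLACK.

Step 1: on WHITE (4,5): turn R to W, flip to black, move to (4,4). |black|=1
Step 2: on WHITE (4,4): turn R to N, flip to black, move to (3,4). |black|=2
Step 3: on WHITE (3,4): turn R to E, flip to black, move to (3,5). |black|=3
Step 4: on WHITE (3,5): turn R to S, flip to black, move to (4,5). |black|=4
Step 5: on BLACK (4,5): turn L to E, flip to white, move to (4,6). |black|=3
Step 6: on WHITE (4,6): turn R to S, flip to black, move to (5,6). |black|=4

Answer: BLACK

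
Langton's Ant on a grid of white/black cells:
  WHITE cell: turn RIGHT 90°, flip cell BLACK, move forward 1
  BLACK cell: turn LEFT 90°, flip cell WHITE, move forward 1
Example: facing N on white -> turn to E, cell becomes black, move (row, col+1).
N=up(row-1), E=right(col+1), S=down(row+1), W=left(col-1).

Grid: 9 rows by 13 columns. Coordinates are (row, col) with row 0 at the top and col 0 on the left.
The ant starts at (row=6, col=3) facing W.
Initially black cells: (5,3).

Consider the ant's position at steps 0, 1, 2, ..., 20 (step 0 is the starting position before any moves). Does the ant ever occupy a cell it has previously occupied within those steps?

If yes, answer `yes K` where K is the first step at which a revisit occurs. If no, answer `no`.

Step 1: on WHITE (6,3): turn R to N, flip to black, move to (5,3). |black|=2 — new cell
Step 2: on BLACK (5,3): turn L to W, flip to white, move to (5,2). |black|=1 — new cell
Step 3: on WHITE (5,2): turn R to N, flip to black, move to (4,2). |black|=2 — new cell
Step 4: on WHITE (4,2): turn R to E, flip to black, move to (4,3). |black|=3 — new cell
Step 5: on WHITE (4,3): turn R to S, flip to black, move to (5,3). |black|=4 — REVISIT

Answer: yes 5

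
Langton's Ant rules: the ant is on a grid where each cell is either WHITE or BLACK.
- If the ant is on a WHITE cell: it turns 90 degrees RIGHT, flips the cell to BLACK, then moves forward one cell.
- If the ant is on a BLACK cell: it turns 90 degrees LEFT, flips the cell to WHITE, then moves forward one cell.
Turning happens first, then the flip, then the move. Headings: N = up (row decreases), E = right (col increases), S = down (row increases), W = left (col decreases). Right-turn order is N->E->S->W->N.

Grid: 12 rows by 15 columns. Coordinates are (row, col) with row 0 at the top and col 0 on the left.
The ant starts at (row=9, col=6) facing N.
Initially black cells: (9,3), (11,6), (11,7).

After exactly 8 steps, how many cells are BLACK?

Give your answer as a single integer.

Step 1: on WHITE (9,6): turn R to E, flip to black, move to (9,7). |black|=4
Step 2: on WHITE (9,7): turn R to S, flip to black, move to (10,7). |black|=5
Step 3: on WHITE (10,7): turn R to W, flip to black, move to (10,6). |black|=6
Step 4: on WHITE (10,6): turn R to N, flip to black, move to (9,6). |black|=7
Step 5: on BLACK (9,6): turn L to W, flip to white, move to (9,5). |black|=6
Step 6: on WHITE (9,5): turn R to N, flip to black, move to (8,5). |black|=7
Step 7: on WHITE (8,5): turn R to E, flip to black, move to (8,6). |black|=8
Step 8: on WHITE (8,6): turn R to S, flip to black, move to (9,6). |black|=9

Answer: 9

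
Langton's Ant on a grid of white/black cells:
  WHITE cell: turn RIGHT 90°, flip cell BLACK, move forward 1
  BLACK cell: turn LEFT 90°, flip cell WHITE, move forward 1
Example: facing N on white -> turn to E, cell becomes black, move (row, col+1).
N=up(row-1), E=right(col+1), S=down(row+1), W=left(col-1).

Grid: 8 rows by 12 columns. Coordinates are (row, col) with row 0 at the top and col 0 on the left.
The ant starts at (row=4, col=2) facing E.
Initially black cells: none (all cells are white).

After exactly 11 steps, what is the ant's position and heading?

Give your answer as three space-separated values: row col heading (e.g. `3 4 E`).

Answer: 2 1 N

Derivation:
Step 1: on WHITE (4,2): turn R to S, flip to black, move to (5,2). |black|=1
Step 2: on WHITE (5,2): turn R to W, flip to black, move to (5,1). |black|=2
Step 3: on WHITE (5,1): turn R to N, flip to black, move to (4,1). |black|=3
Step 4: on WHITE (4,1): turn R to E, flip to black, move to (4,2). |black|=4
Step 5: on BLACK (4,2): turn L to N, flip to white, move to (3,2). |black|=3
Step 6: on WHITE (3,2): turn R to E, flip to black, move to (3,3). |black|=4
Step 7: on WHITE (3,3): turn R to S, flip to black, move to (4,3). |black|=5
Step 8: on WHITE (4,3): turn R to W, flip to black, move to (4,2). |black|=6
Step 9: on WHITE (4,2): turn R to N, flip to black, move to (3,2). |black|=7
Step 10: on BLACK (3,2): turn L to W, flip to white, move to (3,1). |black|=6
Step 11: on WHITE (3,1): turn R to N, flip to black, move to (2,1). |black|=7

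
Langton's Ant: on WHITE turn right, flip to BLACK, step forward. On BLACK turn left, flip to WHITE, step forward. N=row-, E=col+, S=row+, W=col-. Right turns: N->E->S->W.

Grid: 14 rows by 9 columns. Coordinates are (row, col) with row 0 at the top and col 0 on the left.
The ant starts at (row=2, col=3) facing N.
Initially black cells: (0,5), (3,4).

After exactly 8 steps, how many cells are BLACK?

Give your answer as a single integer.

Step 1: on WHITE (2,3): turn R to E, flip to black, move to (2,4). |black|=3
Step 2: on WHITE (2,4): turn R to S, flip to black, move to (3,4). |black|=4
Step 3: on BLACK (3,4): turn L to E, flip to white, move to (3,5). |black|=3
Step 4: on WHITE (3,5): turn R to S, flip to black, move to (4,5). |black|=4
Step 5: on WHITE (4,5): turn R to W, flip to black, move to (4,4). |black|=5
Step 6: on WHITE (4,4): turn R to N, flip to black, move to (3,4). |black|=6
Step 7: on WHITE (3,4): turn R to E, flip to black, move to (3,5). |black|=7
Step 8: on BLACK (3,5): turn L to N, flip to white, move to (2,5). |black|=6

Answer: 6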